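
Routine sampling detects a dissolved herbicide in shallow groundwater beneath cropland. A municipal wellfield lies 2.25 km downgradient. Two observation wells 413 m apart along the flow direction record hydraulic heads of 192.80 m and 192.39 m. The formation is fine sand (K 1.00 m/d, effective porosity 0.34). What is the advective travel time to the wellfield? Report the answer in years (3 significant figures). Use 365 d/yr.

2110 years

Hydraulic gradient i = (192.80 − 192.39) / 413 = 0.41 / 413 = 9.927e-4
Specific discharge q = 1.00 × 9.927e-4 = 9.927e-4 m/d
Seepage velocity v = q / n = 9.927e-4 / 0.34 = 0.002920 m/d
L = 2.25 km = 2250 m
t = L / v = 2250 / 0.002920 = 770600 d
   = 770600 / 365 = 2110 yr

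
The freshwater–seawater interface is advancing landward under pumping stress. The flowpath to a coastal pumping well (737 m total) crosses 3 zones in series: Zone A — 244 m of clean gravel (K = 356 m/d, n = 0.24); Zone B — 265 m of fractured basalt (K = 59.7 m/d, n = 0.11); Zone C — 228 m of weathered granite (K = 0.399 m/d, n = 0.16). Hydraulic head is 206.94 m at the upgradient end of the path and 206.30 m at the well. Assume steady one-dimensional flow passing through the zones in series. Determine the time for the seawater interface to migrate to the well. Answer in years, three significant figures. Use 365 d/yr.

307 years

Total head drop ΔH = 206.94 − 206.30 = 0.64 m
Continuity: the same q passes through each zone, so ΔH = q·Σ(L_j/K_j) — the zones act as resistances in series.
Σ(L/K) = 244/356 + 265/59.7 + 228/0.399 = 0.6854 + 4.439 + 571.4 = 576.6 d
q = ΔH / Σ(L/K) = 0.64 / 576.6 = 0.001110 m/d (same in every zone)
Zone A: v = q/n = 0.001110/0.24 = 0.004625 m/d → t_A = 244/0.004625 = 52750 d
Zone B: v = q/n = 0.001110/0.11 = 0.01009 m/d → t_B = 265/0.01009 = 26260 d
Zone C: v = q/n = 0.001110/0.16 = 0.006938 m/d → t_C = 228/0.006938 = 32860 d
Total t = 52750 + 26260 + 32860 = 111900 d
   = 111900 / 365 = 307 yr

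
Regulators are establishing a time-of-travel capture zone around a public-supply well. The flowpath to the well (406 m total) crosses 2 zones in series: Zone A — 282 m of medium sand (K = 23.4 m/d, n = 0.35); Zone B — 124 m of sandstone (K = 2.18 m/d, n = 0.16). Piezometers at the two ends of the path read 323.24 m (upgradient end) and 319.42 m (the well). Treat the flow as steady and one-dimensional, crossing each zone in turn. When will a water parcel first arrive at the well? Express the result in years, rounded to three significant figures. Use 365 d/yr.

5.86 years

Total head drop ΔH = 323.24 − 319.42 = 3.82 m
Steady 1-D flow in series ⇒ the Darcy flux q is identical in every zone and the zone head losses add (resistances L/K in series).
Σ(L/K) = 282/23.4 + 124/2.18 = 12.05 + 56.88 = 68.93 d
q = ΔH / Σ(L/K) = 3.82 / 68.93 = 0.05542 m/d (same in every zone)
Zone A: v = q/n = 0.05542/0.35 = 0.1583 m/d → t_A = 282/0.1583 = 1781 d
Zone B: v = q/n = 0.05542/0.16 = 0.3464 m/d → t_B = 124/0.3464 = 358.0 d
Total t = 1781 + 358.0 = 2139 d
   = 2139 / 365 = 5.86 yr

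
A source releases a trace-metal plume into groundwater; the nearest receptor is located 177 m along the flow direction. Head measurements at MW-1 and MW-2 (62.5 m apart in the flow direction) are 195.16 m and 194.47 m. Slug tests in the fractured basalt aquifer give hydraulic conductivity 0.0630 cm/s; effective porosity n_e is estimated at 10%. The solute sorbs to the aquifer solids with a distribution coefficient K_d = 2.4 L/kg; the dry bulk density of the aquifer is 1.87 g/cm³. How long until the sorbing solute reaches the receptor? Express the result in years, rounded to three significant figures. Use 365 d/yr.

3.70 years

Hydraulic gradient i = (195.16 − 194.47) / 62.5 = 0.69 / 62.5 = 0.01104
K = 0.0630 cm/s × 864 = 54.43 m/d
Darcy flux q = K·i = 54.43 × 0.01104 = 0.6009 m/d
Average linear velocity = 0.6009 / 0.10 = 6.009 m/d
Retardation R = 1 + ρ_b·K_d/n = 1 + 1.87×2.4/0.10 = 45.88
Contaminant velocity v_c = v/R = 6.009/45.88 = 0.1310 m/d
t = L/v_c = 177/0.1310 = 1351 d
   = 1351/365 = 3.70 yr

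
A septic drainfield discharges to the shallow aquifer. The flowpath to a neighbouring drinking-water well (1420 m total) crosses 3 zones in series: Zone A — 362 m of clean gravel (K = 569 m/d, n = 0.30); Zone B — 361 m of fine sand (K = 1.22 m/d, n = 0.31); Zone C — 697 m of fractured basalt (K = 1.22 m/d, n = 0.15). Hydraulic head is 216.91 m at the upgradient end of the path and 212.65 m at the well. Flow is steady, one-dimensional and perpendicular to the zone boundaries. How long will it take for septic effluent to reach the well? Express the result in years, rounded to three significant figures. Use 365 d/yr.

Total head drop ΔH = 216.91 − 212.65 = 4.26 m
Steady 1-D flow in series ⇒ the Darcy flux q is identical in every zone and the zone head losses add (resistances L/K in series).
Σ(L/K) = 362/569 + 361/1.22 + 697/1.22 = 0.6362 + 295.9 + 571.3 = 867.8 d
q = ΔH / Σ(L/K) = 4.26 / 867.8 = 0.004909 m/d (same in every zone)
Zone A: v = q/n = 0.004909/0.30 = 0.01636 m/d → t_A = 362/0.01636 = 22120 d
Zone B: v = q/n = 0.004909/0.31 = 0.01583 m/d → t_B = 361/0.01583 = 22800 d
Zone C: v = q/n = 0.004909/0.15 = 0.03272 m/d → t_C = 697/0.03272 = 21300 d
Total t = 22120 + 22800 + 21300 = 66220 d
   = 66220 / 365 = 181 yr

181 years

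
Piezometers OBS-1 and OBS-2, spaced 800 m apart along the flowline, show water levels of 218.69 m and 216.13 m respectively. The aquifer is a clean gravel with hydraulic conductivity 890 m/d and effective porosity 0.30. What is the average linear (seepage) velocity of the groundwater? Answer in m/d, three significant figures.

9.49 m/d

Hydraulic gradient i = (218.69 − 216.13) / 800 = 2.56 / 800 = 0.003200
Darcy flux q = K·i = 890 × 0.003200 = 2.848 m/d
Seepage velocity v = q / n = 2.848 / 0.30 = 9.493 m/d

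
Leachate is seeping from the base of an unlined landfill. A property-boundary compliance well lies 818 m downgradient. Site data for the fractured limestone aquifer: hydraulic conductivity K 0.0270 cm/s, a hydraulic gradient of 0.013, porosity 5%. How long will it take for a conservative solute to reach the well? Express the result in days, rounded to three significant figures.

135 days

K = 0.0270 cm/s × 864 = 23.33 m/d
Specific discharge q = 23.33 × 0.013 = 0.3033 m/d
v_s = q/n_e = 0.3033/0.05 = 6.065 m/d
t = L / v = 818 / 6.065 = 134.9 d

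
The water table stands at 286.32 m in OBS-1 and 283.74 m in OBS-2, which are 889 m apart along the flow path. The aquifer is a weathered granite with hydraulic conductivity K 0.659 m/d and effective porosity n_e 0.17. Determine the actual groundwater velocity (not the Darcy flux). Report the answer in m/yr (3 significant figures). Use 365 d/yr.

4.11 m/yr

Hydraulic gradient i = (286.32 − 283.74) / 889 = 2.58 / 889 = 0.002902
q = Ki = 0.659 × 0.002902 = 0.001913 m/d
v = Ki/n = 0.659·0.002902/0.17 = 0.01125 m/d
   = 0.01125 × 365 = 4.11 m/yr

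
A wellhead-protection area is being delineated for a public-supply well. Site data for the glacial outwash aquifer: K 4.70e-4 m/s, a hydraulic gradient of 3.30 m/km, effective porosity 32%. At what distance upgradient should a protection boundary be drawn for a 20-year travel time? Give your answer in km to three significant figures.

3.06 km

K = 4.70e-4 m/s × 86400 s/d = 40.61 m/d
Specific discharge q = 40.61 × 0.0033 = 0.1340 m/d
Average linear velocity = 0.1340 / 0.32 = 0.4188 m/d
T = 20 yr × 365 = 7300 d
L = v × T = 0.4188 × 7300 = 3057 m
   = 3.06 km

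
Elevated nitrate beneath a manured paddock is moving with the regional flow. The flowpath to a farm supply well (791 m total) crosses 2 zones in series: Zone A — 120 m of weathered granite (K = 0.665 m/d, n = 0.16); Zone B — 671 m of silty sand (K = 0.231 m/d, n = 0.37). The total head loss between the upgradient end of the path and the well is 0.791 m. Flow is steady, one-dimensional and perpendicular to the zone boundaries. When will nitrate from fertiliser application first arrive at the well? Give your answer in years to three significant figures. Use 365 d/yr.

2860 years

Steady 1-D flow in series ⇒ the Darcy flux q is identical in every zone and the zone head losses add (resistances L/K in series).
Σ(L/K) = 120/0.665 + 671/0.231 = 180.5 + 2905 = 3085 d
q = ΔH / Σ(L/K) = 0.791 / 3085 = 2.564e-4 m/d (same in every zone)
Zone A: v = q/n = 2.564e-4/0.16 = 0.001602 m/d → t_A = 120/0.001602 = 74890 d
Zone B: v = q/n = 2.564e-4/0.37 = 6.929e-4 m/d → t_B = 671/6.929e-4 = 968400 d
Total t = 74890 + 968400 = 1.043e6 d
   = 1.043e6 / 365 = 2860 yr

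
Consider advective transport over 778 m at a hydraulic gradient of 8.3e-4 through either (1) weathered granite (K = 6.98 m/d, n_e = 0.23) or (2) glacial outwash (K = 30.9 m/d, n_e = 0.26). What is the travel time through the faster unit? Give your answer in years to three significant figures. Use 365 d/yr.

21.6 years

Unit 1 (weathered granite): v = 6.98×8.3e-4/0.23 = 0.02519 m/d, t = 778/0.02519 = 30890 d
Unit 2 (glacial outwash): v = 30.9×8.3e-4/0.26 = 0.09864 m/d, t = 778/0.09864 = 7887 d
Faster: 7887 d / 365 = 21.6 yr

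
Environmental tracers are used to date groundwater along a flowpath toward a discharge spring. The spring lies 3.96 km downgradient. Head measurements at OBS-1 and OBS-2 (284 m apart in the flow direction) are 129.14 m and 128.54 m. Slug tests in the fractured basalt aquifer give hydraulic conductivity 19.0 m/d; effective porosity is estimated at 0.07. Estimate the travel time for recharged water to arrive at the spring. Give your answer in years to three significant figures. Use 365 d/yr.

Hydraulic gradient i = (129.14 − 128.54) / 284 = 0.60 / 284 = 0.002113
q = Ki = 19.0 × 0.002113 = 0.04014 m/d
v_s = q/n_e = 0.04014/0.07 = 0.5734 m/d
L = 3.96 km = 3960 m
t = L / v = 3960 / 0.5734 = 6906 d
   = 6906 / 365 = 18.9 yr

18.9 years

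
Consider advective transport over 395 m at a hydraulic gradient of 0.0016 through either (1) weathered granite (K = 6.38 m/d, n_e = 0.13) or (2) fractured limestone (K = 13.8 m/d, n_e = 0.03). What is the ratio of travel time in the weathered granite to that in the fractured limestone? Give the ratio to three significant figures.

9.37

Unit 1 (weathered granite): v = 6.38×0.0016/0.13 = 0.07852 m/d, t = 395/0.07852 = 5030 d
Unit 2 (fractured limestone): v = 13.8×0.0016/0.03 = 0.7360 m/d, t = 395/0.7360 = 536.7 d
t(weathered granite) / t(fractured limestone) = 5030/536.7 = 9.37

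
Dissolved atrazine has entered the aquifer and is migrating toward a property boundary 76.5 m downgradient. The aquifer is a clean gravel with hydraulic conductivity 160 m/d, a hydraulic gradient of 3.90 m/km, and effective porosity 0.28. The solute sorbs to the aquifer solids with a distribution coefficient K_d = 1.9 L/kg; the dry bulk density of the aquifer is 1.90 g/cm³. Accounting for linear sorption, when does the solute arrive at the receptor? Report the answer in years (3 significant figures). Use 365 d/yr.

Specific discharge q = 160 × 0.0039 = 0.6240 m/d
v_s = q/n_e = 0.6240/0.28 = 2.229 m/d
Retardation R = 1 + ρ_b·K_d/n = 1 + 1.90×1.9/0.28 = 13.89
Contaminant velocity v_c = v/R = 2.229/13.89 = 0.1604 m/d
t = L/v_c = 76.5/0.1604 = 476.9 d
   = 476.9/365 = 1.31 yr

1.31 years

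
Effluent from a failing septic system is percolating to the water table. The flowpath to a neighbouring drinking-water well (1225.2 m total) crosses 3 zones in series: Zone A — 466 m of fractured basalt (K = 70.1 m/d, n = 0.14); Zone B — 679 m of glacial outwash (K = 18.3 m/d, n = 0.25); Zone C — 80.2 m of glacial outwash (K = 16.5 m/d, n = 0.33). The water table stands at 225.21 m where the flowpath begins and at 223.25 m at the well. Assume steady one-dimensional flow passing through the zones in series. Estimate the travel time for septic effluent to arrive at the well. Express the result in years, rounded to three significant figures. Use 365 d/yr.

17.8 years

Total head drop ΔH = 225.21 − 223.25 = 1.96 m
Continuity: the same q passes through each zone, so ΔH = q·Σ(L_j/K_j) — the zones act as resistances in series.
Σ(L/K) = 466/70.1 + 679/18.3 + 80.2/16.5 = 6.648 + 37.10 + 4.861 = 48.61 d
q = ΔH / Σ(L/K) = 1.96 / 48.61 = 0.04032 m/d (same in every zone)
Zone A: v = q/n = 0.04032/0.14 = 0.2880 m/d → t_A = 466/0.2880 = 1618 d
Zone B: v = q/n = 0.04032/0.25 = 0.1613 m/d → t_B = 679/0.1613 = 4210 d
Zone C: v = q/n = 0.04032/0.33 = 0.1222 m/d → t_C = 80.2/0.1222 = 656.4 d
Total t = 1618 + 4210 + 656.4 = 6485 d
   = 6485 / 365 = 17.8 yr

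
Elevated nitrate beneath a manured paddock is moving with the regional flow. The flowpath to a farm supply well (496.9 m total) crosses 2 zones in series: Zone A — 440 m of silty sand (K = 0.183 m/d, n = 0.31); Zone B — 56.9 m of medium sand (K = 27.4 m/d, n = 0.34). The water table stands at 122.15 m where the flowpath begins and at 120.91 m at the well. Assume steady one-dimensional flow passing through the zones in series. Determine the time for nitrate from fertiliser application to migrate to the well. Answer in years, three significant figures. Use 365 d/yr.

Total head drop ΔH = 122.15 − 120.91 = 1.24 m
Continuity: the same q passes through each zone, so ΔH = q·Σ(L_j/K_j) — the zones act as resistances in series.
Σ(L/K) = 440/0.183 + 56.9/27.4 = 2404 + 2.077 = 2406 d
q = ΔH / Σ(L/K) = 1.24 / 2406 = 5.153e-4 m/d (same in every zone)
Zone A: v = q/n = 5.153e-4/0.31 = 0.001662 m/d → t_A = 440/0.001662 = 264700 d
Zone B: v = q/n = 5.153e-4/0.34 = 0.001516 m/d → t_B = 56.9/0.001516 = 37540 d
Total t = 264700 + 37540 = 302300 d
   = 302300 / 365 = 828 yr

828 years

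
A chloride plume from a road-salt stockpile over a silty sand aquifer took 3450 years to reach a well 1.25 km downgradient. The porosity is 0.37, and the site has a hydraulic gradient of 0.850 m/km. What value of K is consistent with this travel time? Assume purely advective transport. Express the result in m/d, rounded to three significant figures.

0.432 m/d

t = 3450 years = 1.259e6 d
L = 1.25 km = 1250 m
v = L / t = 1250 / 1.259e6 = 9.927e-4 m/d
K = v · n / i = 9.927e-4 × 0.37 / 8.5e-4 = 0.432 m/d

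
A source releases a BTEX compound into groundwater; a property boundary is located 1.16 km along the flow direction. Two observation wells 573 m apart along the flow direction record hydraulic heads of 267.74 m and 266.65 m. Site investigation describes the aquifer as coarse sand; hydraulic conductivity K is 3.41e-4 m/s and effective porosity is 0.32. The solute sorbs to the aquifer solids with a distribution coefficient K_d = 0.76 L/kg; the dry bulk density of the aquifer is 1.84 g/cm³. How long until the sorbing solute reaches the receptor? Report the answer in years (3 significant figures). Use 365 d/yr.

Hydraulic gradient i = (267.74 − 266.65) / 573 = 1.09 / 573 = 0.001902
K = 3.41e-4 m/s × 86400 s/d = 29.46 m/d
q = Ki = 29.46 × 0.001902 = 0.05605 m/d
v = Ki/n = 29.46·0.001902/0.32 = 0.1751 m/d
Retardation R = 1 + ρ_b·K_d/n = 1 + 1.84×0.76/0.32 = 5.370
Contaminant velocity v_c = v/R = 0.1751/5.370 = 0.03261 m/d
L = 1.16 km = 1160 m
t = L/v_c = 1160/0.03261 = 35570 d
   = 35570/365 = 97.4 yr

97.4 years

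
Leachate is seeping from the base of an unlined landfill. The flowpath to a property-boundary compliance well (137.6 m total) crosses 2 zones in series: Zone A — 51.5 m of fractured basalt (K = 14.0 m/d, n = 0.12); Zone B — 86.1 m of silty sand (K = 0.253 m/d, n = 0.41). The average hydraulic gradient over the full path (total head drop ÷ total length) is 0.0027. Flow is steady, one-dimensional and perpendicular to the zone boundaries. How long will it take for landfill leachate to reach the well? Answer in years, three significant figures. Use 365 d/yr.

Steady 1-D flow in series ⇒ the Darcy flux q is identical in every zone and the zone head losses add (resistances L/K in series).
Σ(L/K) = 51.5/14.0 + 86.1/0.253 = 3.679 + 340.3 = 344.0 d
K_eq = L_total / Σ(L/K) = 137.6 / 344.0 = 0.4000 m/d
q = K_eq · i = 0.4000 × 0.0027 = 0.001080 m/d (same in every zone)
Zone A: v = q/n = 0.001080/0.12 = 0.009000 m/d → t_A = 51.5/0.009000 = 5722 d
Zone B: v = q/n = 0.001080/0.41 = 0.002634 m/d → t_B = 86.1/0.002634 = 32690 d
Total t = 5722 + 32690 = 38410 d
   = 38410 / 365 = 105 yr

105 years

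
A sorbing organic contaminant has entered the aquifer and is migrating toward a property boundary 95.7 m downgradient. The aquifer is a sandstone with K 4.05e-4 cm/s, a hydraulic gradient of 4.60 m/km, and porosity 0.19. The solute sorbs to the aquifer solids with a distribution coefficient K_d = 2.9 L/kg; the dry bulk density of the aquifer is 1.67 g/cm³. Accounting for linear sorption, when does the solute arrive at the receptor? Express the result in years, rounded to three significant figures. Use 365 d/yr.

K = 4.05e-4 cm/s × 864 = 0.3499 m/d
q = Ki = 0.3499 × 0.0046 = 0.001610 m/d
v = Ki/n = 0.3499·0.0046/0.19 = 0.008472 m/d
Retardation R = 1 + ρ_b·K_d/n = 1 + 1.67×2.9/0.19 = 26.49
Contaminant velocity v_c = v/R = 0.008472/26.49 = 3.198e-4 m/d
t = L/v_c = 95.7/3.198e-4 = 299200 d
   = 299200/365 = 820 yr

820 years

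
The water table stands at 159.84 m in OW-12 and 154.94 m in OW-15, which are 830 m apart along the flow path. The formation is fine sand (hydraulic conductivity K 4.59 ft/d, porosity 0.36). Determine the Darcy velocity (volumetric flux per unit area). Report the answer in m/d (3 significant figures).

Hydraulic gradient i = (159.84 − 154.94) / 830 = 4.90 / 830 = 0.005904
K = 4.59 ft/d × 0.3048 = 1.399 m/d
q = Ki = 1.399 × 0.005904 = 0.008259 m/d

0.00826 m/d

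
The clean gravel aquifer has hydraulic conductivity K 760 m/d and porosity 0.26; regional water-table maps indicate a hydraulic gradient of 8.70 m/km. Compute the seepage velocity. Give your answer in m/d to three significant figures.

q = Ki = 760 × 0.0087 = 6.612 m/d
Average linear velocity = 6.612 / 0.26 = 25.43 m/d

25.4 m/d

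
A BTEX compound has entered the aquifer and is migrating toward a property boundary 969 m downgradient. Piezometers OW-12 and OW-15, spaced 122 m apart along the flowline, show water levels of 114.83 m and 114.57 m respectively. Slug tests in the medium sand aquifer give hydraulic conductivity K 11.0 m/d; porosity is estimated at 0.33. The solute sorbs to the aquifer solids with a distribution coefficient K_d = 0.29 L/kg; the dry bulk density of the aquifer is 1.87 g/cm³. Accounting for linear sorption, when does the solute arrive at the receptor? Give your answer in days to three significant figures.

Hydraulic gradient i = (114.83 − 114.57) / 122 = 0.26 / 122 = 0.002131
q = Ki = 11.0 × 0.002131 = 0.02344 m/d
Seepage velocity v = q / n = 0.02344 / 0.33 = 0.07104 m/d
Retardation R = 1 + ρ_b·K_d/n = 1 + 1.87×0.29/0.33 = 2.643
Contaminant velocity v_c = v/R = 0.07104/2.643 = 0.02687 m/d
t = L/v_c = 969/0.02687 = 36060 d

36100 days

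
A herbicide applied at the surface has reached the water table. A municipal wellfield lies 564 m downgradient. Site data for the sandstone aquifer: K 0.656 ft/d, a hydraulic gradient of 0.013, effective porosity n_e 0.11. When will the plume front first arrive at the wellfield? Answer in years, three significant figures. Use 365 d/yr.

65.4 years

K = 0.656 ft/d × 0.3048 = 0.1999 m/d
Specific discharge q = 0.1999 × 0.013 = 0.002599 m/d
Seepage velocity v = q / n = 0.002599 / 0.11 = 0.02363 m/d
t = L / v = 564 / 0.02363 = 23870 d
   = 23870 / 365 = 65.4 yr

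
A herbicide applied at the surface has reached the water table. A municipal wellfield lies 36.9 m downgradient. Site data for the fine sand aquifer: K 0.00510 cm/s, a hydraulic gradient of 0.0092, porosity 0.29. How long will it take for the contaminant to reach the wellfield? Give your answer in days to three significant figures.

264 days

K = 0.00510 cm/s × 864 = 4.406 m/d
q = Ki = 4.406 × 0.0092 = 0.04054 m/d
Average linear velocity = 0.04054 / 0.29 = 0.1398 m/d
t = L / v = 36.9 / 0.1398 = 264.0 d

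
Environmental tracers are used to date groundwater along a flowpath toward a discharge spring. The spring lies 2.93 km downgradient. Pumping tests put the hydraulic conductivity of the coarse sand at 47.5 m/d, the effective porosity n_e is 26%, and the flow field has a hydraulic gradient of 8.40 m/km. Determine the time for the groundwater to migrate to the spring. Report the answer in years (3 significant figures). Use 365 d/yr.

q = Ki = 47.5 × 0.0084 = 0.3990 m/d
v_s = q/n_e = 0.3990/0.26 = 1.535 m/d
L = 2.93 km = 2930 m
t = L / v = 2930 / 1.535 = 1909 d
   = 1909 / 365 = 5.23 yr

5.23 years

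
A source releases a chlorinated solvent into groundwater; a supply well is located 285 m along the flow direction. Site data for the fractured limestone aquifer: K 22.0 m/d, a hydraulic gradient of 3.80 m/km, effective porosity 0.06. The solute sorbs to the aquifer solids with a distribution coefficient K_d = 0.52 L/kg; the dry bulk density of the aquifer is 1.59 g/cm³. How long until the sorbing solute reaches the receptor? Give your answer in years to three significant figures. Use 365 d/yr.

Specific discharge q = 22.0 × 0.0038 = 0.08360 m/d
Seepage velocity v = q / n = 0.08360 / 0.06 = 1.393 m/d
Retardation R = 1 + ρ_b·K_d/n = 1 + 1.59×0.52/0.06 = 14.78
Contaminant velocity v_c = v/R = 1.393/14.78 = 0.09427 m/d
t = L/v_c = 285/0.09427 = 3023 d
   = 3023/365 = 8.28 yr

8.28 years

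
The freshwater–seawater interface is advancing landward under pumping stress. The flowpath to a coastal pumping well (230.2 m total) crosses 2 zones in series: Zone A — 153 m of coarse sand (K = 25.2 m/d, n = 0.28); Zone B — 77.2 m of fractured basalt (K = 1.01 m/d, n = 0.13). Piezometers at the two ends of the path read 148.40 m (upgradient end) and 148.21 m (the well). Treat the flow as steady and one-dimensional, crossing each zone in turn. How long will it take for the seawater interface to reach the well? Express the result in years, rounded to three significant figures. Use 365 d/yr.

Total head drop ΔH = 148.40 − 148.21 = 0.19 m
Steady 1-D flow in series ⇒ the Darcy flux q is identical in every zone and the zone head losses add (resistances L/K in series).
Σ(L/K) = 153/25.2 + 77.2/1.01 = 6.071 + 76.44 = 82.51 d
q = ΔH / Σ(L/K) = 0.19 / 82.51 = 0.002303 m/d (same in every zone)
Zone A: v = q/n = 0.002303/0.28 = 0.008224 m/d → t_A = 153/0.008224 = 18600 d
Zone B: v = q/n = 0.002303/0.13 = 0.01771 m/d → t_B = 77.2/0.01771 = 4358 d
Total t = 18600 + 4358 = 22960 d
   = 22960 / 365 = 62.9 yr

62.9 years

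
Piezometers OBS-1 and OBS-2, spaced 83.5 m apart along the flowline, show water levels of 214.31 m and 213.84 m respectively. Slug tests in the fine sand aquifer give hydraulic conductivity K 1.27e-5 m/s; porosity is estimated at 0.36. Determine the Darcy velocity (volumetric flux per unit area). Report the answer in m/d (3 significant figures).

0.00618 m/d

Hydraulic gradient i = (214.31 − 213.84) / 83.5 = 0.47 / 83.5 = 0.005629
K = 1.27e-5 m/s × 86400 s/d = 1.097 m/d
Darcy flux q = K·i = 1.097 × 0.005629 = 0.006176 m/d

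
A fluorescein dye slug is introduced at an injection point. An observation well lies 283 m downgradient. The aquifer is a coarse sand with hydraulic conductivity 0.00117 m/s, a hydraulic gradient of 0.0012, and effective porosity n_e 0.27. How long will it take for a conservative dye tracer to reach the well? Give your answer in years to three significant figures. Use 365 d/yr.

K = 0.00117 m/s × 86400 s/d = 101.1 m/d
Darcy flux q = K·i = 101.1 × 0.0012 = 0.1213 m/d
Average linear velocity = 0.1213 / 0.27 = 0.4493 m/d
t = L / v = 283 / 0.4493 = 629.9 d
   = 629.9 / 365 = 1.73 yr

1.73 years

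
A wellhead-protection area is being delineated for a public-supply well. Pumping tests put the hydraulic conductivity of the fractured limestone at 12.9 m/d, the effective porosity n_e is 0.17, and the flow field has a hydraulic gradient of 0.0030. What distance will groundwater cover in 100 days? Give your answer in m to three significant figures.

q = Ki = 12.9 × 0.0030 = 0.03870 m/d
Seepage velocity v = q / n = 0.03870 / 0.17 = 0.2276 m/d
L = v × T = 0.2276 × 100 = 22.76 m

22.8 m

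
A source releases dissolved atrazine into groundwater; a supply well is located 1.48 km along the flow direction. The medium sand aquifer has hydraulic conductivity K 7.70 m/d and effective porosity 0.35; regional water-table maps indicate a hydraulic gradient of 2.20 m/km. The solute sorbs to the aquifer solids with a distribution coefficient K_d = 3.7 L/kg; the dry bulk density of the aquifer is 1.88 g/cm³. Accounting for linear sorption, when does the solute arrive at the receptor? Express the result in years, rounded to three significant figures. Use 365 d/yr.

q = Ki = 7.70 × 0.0022 = 0.01694 m/d
v = Ki/n = 7.70·0.0022/0.35 = 0.04840 m/d
Retardation R = 1 + ρ_b·K_d/n = 1 + 1.88×3.7/0.35 = 20.87
Contaminant velocity v_c = v/R = 0.04840/20.87 = 0.002319 m/d
L = 1.48 km = 1480 m
t = L/v_c = 1480/0.002319 = 638300 d
   = 638300/365 = 1750 yr

1750 years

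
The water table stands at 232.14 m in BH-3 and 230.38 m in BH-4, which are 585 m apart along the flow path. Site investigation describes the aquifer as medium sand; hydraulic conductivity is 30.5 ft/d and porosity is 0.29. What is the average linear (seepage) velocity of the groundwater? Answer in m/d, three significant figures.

Hydraulic gradient i = (232.14 − 230.38) / 585 = 1.76 / 585 = 0.003009
K = 30.5 ft/d × 0.3048 = 9.296 m/d
Darcy flux q = K·i = 9.296 × 0.003009 = 0.02797 m/d
v_s = q/n_e = 0.02797/0.29 = 0.09644 m/d

0.0964 m/d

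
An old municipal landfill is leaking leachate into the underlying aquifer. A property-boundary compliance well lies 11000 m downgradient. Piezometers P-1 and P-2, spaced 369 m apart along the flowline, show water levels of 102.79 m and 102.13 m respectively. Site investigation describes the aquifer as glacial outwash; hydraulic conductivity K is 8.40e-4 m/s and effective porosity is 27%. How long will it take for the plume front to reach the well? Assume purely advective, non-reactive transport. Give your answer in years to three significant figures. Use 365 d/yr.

62.7 years

Hydraulic gradient i = (102.79 − 102.13) / 369 = 0.66 / 369 = 0.001789
K = 8.40e-4 m/s × 86400 s/d = 72.58 m/d
Darcy flux q = K·i = 72.58 × 0.001789 = 0.1298 m/d
Seepage velocity v = q / n = 0.1298 / 0.27 = 0.4808 m/d
t = L / v = 11000 / 0.4808 = 22880 d
   = 22880 / 365 = 62.7 yr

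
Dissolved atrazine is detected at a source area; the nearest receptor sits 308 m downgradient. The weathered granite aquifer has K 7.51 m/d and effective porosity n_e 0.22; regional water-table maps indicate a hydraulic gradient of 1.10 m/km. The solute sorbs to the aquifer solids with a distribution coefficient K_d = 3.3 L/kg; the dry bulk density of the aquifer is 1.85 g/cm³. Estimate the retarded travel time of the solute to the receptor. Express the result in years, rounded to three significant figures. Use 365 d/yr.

Specific discharge q = 7.51 × 0.0011 = 0.008261 m/d
v = Ki/n = 7.51·0.0011/0.22 = 0.03755 m/d
Retardation R = 1 + ρ_b·K_d/n = 1 + 1.85×3.3/0.22 = 28.75
Contaminant velocity v_c = v/R = 0.03755/28.75 = 0.001306 m/d
t = L/v_c = 308/0.001306 = 235800 d
   = 235800/365 = 646 yr

646 years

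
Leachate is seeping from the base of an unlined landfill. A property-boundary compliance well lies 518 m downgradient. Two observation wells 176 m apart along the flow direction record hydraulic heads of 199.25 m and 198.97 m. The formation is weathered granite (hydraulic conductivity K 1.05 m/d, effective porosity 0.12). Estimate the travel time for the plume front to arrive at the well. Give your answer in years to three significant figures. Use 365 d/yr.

102 years

Hydraulic gradient i = (199.25 − 198.97) / 176 = 0.28 / 176 = 0.001591
Specific discharge q = 1.05 × 0.001591 = 0.001670 m/d
Seepage velocity v = q / n = 0.001670 / 0.12 = 0.01392 m/d
t = L / v = 518 / 0.01392 = 37210 d
   = 37210 / 365 = 102 yr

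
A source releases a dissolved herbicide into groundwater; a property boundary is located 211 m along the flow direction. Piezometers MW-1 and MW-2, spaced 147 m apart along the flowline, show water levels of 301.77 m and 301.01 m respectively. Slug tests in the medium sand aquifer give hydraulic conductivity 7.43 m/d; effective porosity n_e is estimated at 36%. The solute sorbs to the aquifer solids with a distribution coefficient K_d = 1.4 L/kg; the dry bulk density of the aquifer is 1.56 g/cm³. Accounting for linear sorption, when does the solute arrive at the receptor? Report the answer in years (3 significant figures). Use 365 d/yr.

38.3 years

Hydraulic gradient i = (301.77 − 301.01) / 147 = 0.76 / 147 = 0.005170
Specific discharge q = 7.43 × 0.005170 = 0.03841 m/d
v_s = q/n_e = 0.03841/0.36 = 0.1067 m/d
Retardation R = 1 + ρ_b·K_d/n = 1 + 1.56×1.4/0.36 = 7.067
Contaminant velocity v_c = v/R = 0.1067/7.067 = 0.01510 m/d
t = L/v_c = 211/0.01510 = 13970 d
   = 13970/365 = 38.3 yr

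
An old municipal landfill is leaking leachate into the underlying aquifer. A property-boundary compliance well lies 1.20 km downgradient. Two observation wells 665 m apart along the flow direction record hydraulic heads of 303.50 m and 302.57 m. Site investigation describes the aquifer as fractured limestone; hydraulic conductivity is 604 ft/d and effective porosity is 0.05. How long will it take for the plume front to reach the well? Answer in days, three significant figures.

233 days

Hydraulic gradient i = (303.50 − 302.57) / 665 = 0.93 / 665 = 0.001398
K = 604 ft/d × 0.3048 = 184.1 m/d
Specific discharge q = 184.1 × 0.001398 = 0.2575 m/d
Seepage velocity v = q / n = 0.2575 / 0.05 = 5.149 m/d
L = 1.20 km = 1200 m
t = L / v = 1200 / 5.149 = 233.0 d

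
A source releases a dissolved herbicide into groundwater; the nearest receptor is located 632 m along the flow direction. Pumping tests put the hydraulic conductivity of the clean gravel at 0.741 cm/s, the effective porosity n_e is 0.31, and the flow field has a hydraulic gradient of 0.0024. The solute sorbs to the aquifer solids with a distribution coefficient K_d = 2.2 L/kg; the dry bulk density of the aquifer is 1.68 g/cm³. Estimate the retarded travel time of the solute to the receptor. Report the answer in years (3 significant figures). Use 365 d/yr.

K = 0.741 cm/s × 864 = 640.2 m/d
Darcy flux q = K·i = 640.2 × 0.0024 = 1.537 m/d
Seepage velocity v = q / n = 1.537 / 0.31 = 4.957 m/d
Retardation R = 1 + ρ_b·K_d/n = 1 + 1.68×2.2/0.31 = 12.92
Contaminant velocity v_c = v/R = 4.957/12.92 = 0.3836 m/d
t = L/v_c = 632/0.3836 = 1648 d
   = 1648/365 = 4.51 yr

4.51 years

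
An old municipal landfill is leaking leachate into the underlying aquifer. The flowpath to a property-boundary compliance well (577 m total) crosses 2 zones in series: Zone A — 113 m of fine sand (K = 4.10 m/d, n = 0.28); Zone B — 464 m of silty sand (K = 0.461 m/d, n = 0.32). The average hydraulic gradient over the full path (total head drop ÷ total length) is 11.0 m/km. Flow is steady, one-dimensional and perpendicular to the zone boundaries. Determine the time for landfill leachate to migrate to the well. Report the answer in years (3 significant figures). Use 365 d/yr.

For zones in series the flux q is common to all zones; the equivalent conductivity is the harmonic (thickness-weighted) mean, K_eq = L_total / Σ(L_j/K_j).
Σ(L/K) = 113/4.10 + 464/0.461 = 27.56 + 1007 = 1034 d
K_eq = L_total / Σ(L/K) = 577 / 1034 = 0.5580 m/d
q = K_eq · i = 0.5580 × 0.011 = 0.006138 m/d (same in every zone)
Zone A: v = q/n = 0.006138/0.28 = 0.02192 m/d → t_A = 113/0.02192 = 5155 d
Zone B: v = q/n = 0.006138/0.32 = 0.01918 m/d → t_B = 464/0.01918 = 24190 d
Total t = 5155 + 24190 = 29350 d
   = 29350 / 365 = 80.4 yr

80.4 years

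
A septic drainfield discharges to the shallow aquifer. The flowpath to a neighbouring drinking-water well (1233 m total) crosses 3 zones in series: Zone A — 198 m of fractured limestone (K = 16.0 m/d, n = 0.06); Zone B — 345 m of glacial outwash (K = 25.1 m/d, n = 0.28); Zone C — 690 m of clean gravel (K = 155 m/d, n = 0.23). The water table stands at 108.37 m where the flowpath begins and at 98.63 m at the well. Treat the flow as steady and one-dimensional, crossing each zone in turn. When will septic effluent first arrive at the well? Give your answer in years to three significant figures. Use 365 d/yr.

Total head drop ΔH = 108.37 − 98.63 = 9.74 m
Steady 1-D flow in series ⇒ the Darcy flux q is identical in every zone and the zone head losses add (resistances L/K in series).
Σ(L/K) = 198/16.0 + 345/25.1 + 690/155 = 12.38 + 13.75 + 4.452 = 30.57 d
q = ΔH / Σ(L/K) = 9.74 / 30.57 = 0.3186 m/d (same in every zone)
Zone A: v = q/n = 0.3186/0.06 = 5.310 m/d → t_A = 198/5.310 = 37.29 d
Zone B: v = q/n = 0.3186/0.28 = 1.138 m/d → t_B = 345/1.138 = 303.2 d
Zone C: v = q/n = 0.3186/0.23 = 1.385 m/d → t_C = 690/1.385 = 498.1 d
Total t = 37.29 + 303.2 + 498.1 = 838.6 d
   = 838.6 / 365 = 2.30 yr

2.30 years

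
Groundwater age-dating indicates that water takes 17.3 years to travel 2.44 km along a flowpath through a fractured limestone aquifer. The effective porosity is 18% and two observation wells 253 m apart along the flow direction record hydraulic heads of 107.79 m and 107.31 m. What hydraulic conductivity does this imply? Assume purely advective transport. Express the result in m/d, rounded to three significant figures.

Hydraulic gradient i = (107.79 − 107.31) / 253 = 0.48 / 253 = 0.001897
t = 17.3 years = 6315 d
L = 2.44 km = 2440 m
v = L / t = 2440 / 6315 = 0.3864 m/d
K = v · n / i = 0.3864 × 0.18 / 0.001897 = 36.7 m/d

36.7 m/d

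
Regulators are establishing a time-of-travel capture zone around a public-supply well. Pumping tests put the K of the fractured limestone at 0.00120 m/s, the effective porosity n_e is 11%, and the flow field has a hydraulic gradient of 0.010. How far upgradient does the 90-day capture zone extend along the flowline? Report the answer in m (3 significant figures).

K = 0.00120 m/s × 86400 s/d = 103.7 m/d
Darcy flux q = K·i = 103.7 × 0.010 = 1.037 m/d
Average linear velocity = 1.037 / 0.11 = 9.425 m/d
L = v × T = 9.425 × 90 = 848.3 m

848 m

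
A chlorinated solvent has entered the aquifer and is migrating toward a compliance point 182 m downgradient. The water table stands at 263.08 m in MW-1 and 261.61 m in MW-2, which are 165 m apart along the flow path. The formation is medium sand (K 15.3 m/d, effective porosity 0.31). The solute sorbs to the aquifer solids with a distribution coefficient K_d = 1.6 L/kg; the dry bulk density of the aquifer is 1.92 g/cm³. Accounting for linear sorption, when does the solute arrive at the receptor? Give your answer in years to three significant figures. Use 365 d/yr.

Hydraulic gradient i = (263.08 − 261.61) / 165 = 1.47 / 165 = 0.008909
Darcy flux q = K·i = 15.3 × 0.008909 = 0.1363 m/d
Seepage velocity v = q / n = 0.1363 / 0.31 = 0.4397 m/d
Retardation R = 1 + ρ_b·K_d/n = 1 + 1.92×1.6/0.31 = 10.91
Contaminant velocity v_c = v/R = 0.4397/10.91 = 0.04030 m/d
t = L/v_c = 182/0.04030 = 4516 d
   = 4516/365 = 12.4 yr

12.4 years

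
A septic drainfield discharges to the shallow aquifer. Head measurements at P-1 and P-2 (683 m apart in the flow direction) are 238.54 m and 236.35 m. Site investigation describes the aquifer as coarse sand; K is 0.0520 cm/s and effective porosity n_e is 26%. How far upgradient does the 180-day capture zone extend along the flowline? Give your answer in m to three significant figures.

Hydraulic gradient i = (238.54 − 236.35) / 683 = 2.19 / 683 = 0.003206
K = 0.0520 cm/s × 864 = 44.93 m/d
Darcy flux q = K·i = 44.93 × 0.003206 = 0.1441 m/d
v = Ki/n = 44.93·0.003206/0.26 = 0.5541 m/d
L = v × T = 0.5541 × 180 = 99.73 m

99.7 m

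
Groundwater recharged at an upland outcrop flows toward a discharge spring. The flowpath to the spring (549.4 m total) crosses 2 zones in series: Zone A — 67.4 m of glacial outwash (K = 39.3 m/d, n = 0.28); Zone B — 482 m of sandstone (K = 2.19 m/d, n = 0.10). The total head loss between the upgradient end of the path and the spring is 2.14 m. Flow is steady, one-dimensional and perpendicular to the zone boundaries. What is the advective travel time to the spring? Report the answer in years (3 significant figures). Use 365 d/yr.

19.0 years

Continuity: the same q passes through each zone, so ΔH = q·Σ(L_j/K_j) — the zones act as resistances in series.
Σ(L/K) = 67.4/39.3 + 482/2.19 = 1.715 + 220.1 = 221.8 d
q = ΔH / Σ(L/K) = 2.14 / 221.8 = 0.009648 m/d (same in every zone)
Zone A: v = q/n = 0.009648/0.28 = 0.03446 m/d → t_A = 67.4/0.03446 = 1956 d
Zone B: v = q/n = 0.009648/0.10 = 0.09648 m/d → t_B = 482/0.09648 = 4996 d
Total t = 1956 + 4996 = 6952 d
   = 6952 / 365 = 19.0 yr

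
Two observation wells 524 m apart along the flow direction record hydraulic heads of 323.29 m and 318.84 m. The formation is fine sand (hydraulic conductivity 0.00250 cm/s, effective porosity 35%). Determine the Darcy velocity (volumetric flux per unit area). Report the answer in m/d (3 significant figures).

Hydraulic gradient i = (323.29 − 318.84) / 524 = 4.45 / 524 = 0.008492
K = 0.00250 cm/s × 864 = 2.160 m/d
q = Ki = 2.160 × 0.008492 = 0.01834 m/d

0.0183 m/d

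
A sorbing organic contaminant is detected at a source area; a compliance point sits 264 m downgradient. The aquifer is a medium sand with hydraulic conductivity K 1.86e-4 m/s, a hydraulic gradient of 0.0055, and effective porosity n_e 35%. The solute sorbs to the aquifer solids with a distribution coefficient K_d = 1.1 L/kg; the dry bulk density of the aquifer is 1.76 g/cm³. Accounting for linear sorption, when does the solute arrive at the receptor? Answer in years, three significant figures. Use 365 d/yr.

18.7 years

K = 1.86e-4 m/s × 86400 s/d = 16.07 m/d
Darcy flux q = K·i = 16.07 × 0.0055 = 0.08839 m/d
v_s = q/n_e = 0.08839/0.35 = 0.2525 m/d
Retardation R = 1 + ρ_b·K_d/n = 1 + 1.76×1.1/0.35 = 6.531
Contaminant velocity v_c = v/R = 0.2525/6.531 = 0.03866 m/d
t = L/v_c = 264/0.03866 = 6828 d
   = 6828/365 = 18.7 yr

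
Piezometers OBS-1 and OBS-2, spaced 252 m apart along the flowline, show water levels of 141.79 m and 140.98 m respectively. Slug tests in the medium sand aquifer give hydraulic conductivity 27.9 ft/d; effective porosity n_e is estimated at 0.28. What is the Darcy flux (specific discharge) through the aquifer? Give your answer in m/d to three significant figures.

Hydraulic gradient i = (141.79 − 140.98) / 252 = 0.81 / 252 = 0.003214
K = 27.9 ft/d × 0.3048 = 8.504 m/d
Specific discharge q = 8.504 × 0.003214 = 0.02733 m/d

0.0273 m/d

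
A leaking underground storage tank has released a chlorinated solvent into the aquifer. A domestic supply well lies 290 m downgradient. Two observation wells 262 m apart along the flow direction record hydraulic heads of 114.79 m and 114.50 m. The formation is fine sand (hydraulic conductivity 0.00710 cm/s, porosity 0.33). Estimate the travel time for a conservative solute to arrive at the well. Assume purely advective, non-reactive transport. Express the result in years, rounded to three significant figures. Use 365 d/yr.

Hydraulic gradient i = (114.79 − 114.50) / 262 = 0.29 / 262 = 0.001107
K = 0.00710 cm/s × 864 = 6.134 m/d
Specific discharge q = 6.134 × 0.001107 = 0.006790 m/d
Seepage velocity v = q / n = 0.006790 / 0.33 = 0.02058 m/d
t = L / v = 290 / 0.02058 = 14090 d
   = 14090 / 365 = 38.6 yr

38.6 years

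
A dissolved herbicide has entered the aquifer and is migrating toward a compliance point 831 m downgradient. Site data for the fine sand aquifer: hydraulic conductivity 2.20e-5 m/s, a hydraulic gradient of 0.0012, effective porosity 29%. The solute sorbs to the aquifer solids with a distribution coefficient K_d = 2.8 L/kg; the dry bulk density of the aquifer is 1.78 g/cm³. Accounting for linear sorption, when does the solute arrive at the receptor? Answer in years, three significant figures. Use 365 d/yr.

K = 2.20e-5 m/s × 86400 s/d = 1.901 m/d
Specific discharge q = 1.901 × 0.0012 = 0.002281 m/d
v = Ki/n = 1.901·0.0012/0.29 = 0.007865 m/d
Retardation R = 1 + ρ_b·K_d/n = 1 + 1.78×2.8/0.29 = 18.19
Contaminant velocity v_c = v/R = 0.007865/18.19 = 4.325e-4 m/d
t = L/v_c = 831/4.325e-4 = 1.921e6 d
   = 1.921e6/365 = 5260 yr

5260 years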